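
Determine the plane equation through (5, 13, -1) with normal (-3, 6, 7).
d = n·P = (-3)(5) + (6)(13) + (7)(-1) = 56
Plane: -3x + 6y + 7z = 56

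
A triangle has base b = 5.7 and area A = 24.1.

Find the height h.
A = ½bh  →  h = 2A/b
h = 2·24.1/5.7 = 8.456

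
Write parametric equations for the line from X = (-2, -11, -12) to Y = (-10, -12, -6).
Direction vector d = Y - X = (-8, -1, 6)
x = -2 - 8t, y = -11 - t, z = -12 + 6t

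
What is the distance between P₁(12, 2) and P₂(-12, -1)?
Using the distance formula: d = sqrt((x₂-x₁)² + (y₂-y₁)²)
dx = (-12) - 12 = -24
dy = (-1) - 2 = -3
d = sqrt((-24)² + (-3)²) = sqrt(576 + 9) = sqrt(585) = 24.19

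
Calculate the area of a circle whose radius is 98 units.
Area = pi * r²
Area = pi * 98²
Area = pi * 9604
Area = 30171.86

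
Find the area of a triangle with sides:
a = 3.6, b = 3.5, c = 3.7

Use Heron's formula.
s = (a+b+c)/2 = (3.6+3.5+3.7)/2 = 5.4
A = √(s(s-a)(s-b)(s-c)) = √(5.4·1.8·1.9·1.7)
A = √31.3956 = 5.603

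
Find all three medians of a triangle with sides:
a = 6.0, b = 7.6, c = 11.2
Using m_x = ½√(2y² + 2z² - x²):
m_a = ½√(2·7.6² + 2·11.2² - 6.0²) = ½√330.4 = 9.088
m_b = ½√(2·6.0² + 2·11.2² - 7.6²) = ½√265.12 = 8.141
m_c = ½√(2·6.0² + 2·7.6² - 11.2²) = ½√62.08 = 3.94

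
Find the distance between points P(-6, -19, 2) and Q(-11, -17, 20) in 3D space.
d = √[(-5)² + (2)² + (18)²] = √353 = 18.79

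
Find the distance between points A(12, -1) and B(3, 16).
Using the distance formula: d = sqrt((x₂-x₁)² + (y₂-y₁)²)
dx = 3 - 12 = -9
dy = 16 - (-1) = 17
d = sqrt((-9)² + 17²) = sqrt(81 + 289) = sqrt(370) = 19.24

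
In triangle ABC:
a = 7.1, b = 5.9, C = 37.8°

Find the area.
Using A = ½ab·sin(C):
A = ½·7.1·5.9·sin(37.8°) = ½·41.89·0.612907 = 12.84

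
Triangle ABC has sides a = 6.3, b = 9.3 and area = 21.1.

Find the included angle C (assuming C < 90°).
Area = ½ab·sin(C)  →  sin(C) = 2·Area/(ab)
sin(C) = 2·21.1/(6.3·9.3) = 0.720259
C = arcsin(0.720259) = 46.08°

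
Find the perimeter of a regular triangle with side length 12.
Perimeter = number of sides * side length
Perimeter = 3 * 12
Perimeter = 36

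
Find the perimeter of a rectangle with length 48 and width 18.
Perimeter = 2 * (length + width)
Perimeter = 2 * (48 + 18)
Perimeter = 2 * 66
Perimeter = 132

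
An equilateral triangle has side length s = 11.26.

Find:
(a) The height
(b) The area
(a) Height h = s·√3/2 = 11.26·√3/2 = 9.751
(b) Area = (√3/4)·s² = (√3/4)·11.26² = (√3/4)·126.788 = 54.9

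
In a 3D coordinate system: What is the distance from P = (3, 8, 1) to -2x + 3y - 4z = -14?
d = |(-2)(3) + 3(8) + (-4)(1) - (-14)| / √((-2)² + 3² + (-4)²) = 28/√29 = 5.199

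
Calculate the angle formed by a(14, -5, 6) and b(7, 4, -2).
a·b = 66, |a|² = 257, |b|² = 69
cos θ = 66/√17733 ≈ 0.4956
θ ≈ 60.29°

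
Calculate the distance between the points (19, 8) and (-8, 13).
Using the distance formula: d = sqrt((x₂-x₁)² + (y₂-y₁)²)
dx = (-8) - 19 = -27
dy = 13 - 8 = 5
d = sqrt((-27)² + 5²) = sqrt(729 + 25) = sqrt(754) = 27.46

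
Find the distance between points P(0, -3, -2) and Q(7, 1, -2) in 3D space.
d = √[(7)² + (4)² + (0)²] = √65 = 8.062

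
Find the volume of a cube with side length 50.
Volume = s³
Volume = 50³
Volume = 125000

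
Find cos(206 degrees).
cos(206 degrees) = -0.8988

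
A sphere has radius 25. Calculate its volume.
Volume = (4/3) * pi * r³
Volume = (4/3) * pi * 25³
Volume = (4/3) * pi * 15625
Volume = 65449.85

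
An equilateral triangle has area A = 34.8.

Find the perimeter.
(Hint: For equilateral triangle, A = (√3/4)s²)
A = (√3/4)s²  →  s² = 4A/√3 = 4·34.8/√3 = 80.3672
s = 8.96477
Perimeter = 3s = 26.89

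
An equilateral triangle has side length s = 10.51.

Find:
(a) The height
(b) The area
(a) Height h = s·√3/2 = 10.51·√3/2 = 9.102
(b) Area = (√3/4)·s² = (√3/4)·10.51² = (√3/4)·110.46 = 47.83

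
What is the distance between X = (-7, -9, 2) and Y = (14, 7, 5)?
d = √[(21)² + (16)² + (3)²] = √706 = 26.57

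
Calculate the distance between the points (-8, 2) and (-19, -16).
Using the distance formula: d = sqrt((x₂-x₁)² + (y₂-y₁)²)
dx = (-19) - (-8) = -11
dy = (-16) - 2 = -18
d = sqrt((-11)² + (-18)²) = sqrt(121 + 324) = sqrt(445) = 21.10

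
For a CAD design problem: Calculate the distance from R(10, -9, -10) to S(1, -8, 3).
d = √[(-9)² + (1)² + (13)²] = √251 = 15.84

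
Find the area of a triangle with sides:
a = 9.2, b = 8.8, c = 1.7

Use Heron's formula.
s = (a+b+c)/2 = (9.2+8.8+1.7)/2 = 9.85
A = √(s(s-a)(s-b)(s-c)) = √(9.85·0.65·1.05·8.15)
A = √54.7894 = 7.402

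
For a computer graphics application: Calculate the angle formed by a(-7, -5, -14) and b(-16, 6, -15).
a·b = 292, |a|² = 270, |b|² = 517
cos θ = 292/√139590 ≈ 0.7815
θ ≈ 38.6°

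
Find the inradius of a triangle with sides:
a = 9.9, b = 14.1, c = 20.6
s = (a+b+c)/2 = (9.9+14.1+20.6)/2 = 22.3
Area = √(s(s-a)(s-b)(s-c)) = √(22.3·12.4·8.2·1.7) = 62.0861
r = Area/s = 62.0861/22.3 = 2.784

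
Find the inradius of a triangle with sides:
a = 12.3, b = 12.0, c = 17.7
s = (a+b+c)/2 = (12.3+12.0+17.7)/2 = 21
Area = √(s(s-a)(s-b)(s-c)) = √(21·8.7·9·3.3) = 73.6627
r = Area/s = 73.6627/21 = 3.508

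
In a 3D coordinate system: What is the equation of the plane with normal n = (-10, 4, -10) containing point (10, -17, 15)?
d = n·P = (-10)(10) + (4)(-17) + (-10)(15) = -318
Plane: -10x + 4y - 10z = -318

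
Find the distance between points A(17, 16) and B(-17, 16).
Using the distance formula: d = sqrt((x₂-x₁)² + (y₂-y₁)²)
dx = (-17) - 17 = -34
dy = 16 - 16 = 0
d = sqrt((-34)² + 0²) = sqrt(1156 + 0) = sqrt(1156) = 34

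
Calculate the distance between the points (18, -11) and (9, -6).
Using the distance formula: d = sqrt((x₂-x₁)² + (y₂-y₁)²)
dx = 9 - 18 = -9
dy = (-6) - (-11) = 5
d = sqrt((-9)² + 5²) = sqrt(81 + 25) = sqrt(106) = 10.30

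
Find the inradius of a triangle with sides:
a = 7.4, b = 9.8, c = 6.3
s = (a+b+c)/2 = (7.4+9.8+6.3)/2 = 11.75
Area = √(s(s-a)(s-b)(s-c)) = √(11.75·4.35·1.95·5.45) = 23.3066
r = Area/s = 23.3066/11.75 = 1.984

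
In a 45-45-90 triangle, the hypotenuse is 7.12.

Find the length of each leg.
In a 45-45-90 triangle, hypotenuse = leg·√2  →  leg = hypotenuse/√2
leg = 7.12/√2 = 5.035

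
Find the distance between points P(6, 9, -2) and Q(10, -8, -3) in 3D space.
d = √[(4)² + (-17)² + (-1)²] = √306 = 17.49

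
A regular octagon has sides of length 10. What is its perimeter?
Perimeter = number of sides * side length
Perimeter = 8 * 10
Perimeter = 80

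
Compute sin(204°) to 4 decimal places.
sin(204 degrees) = -0.4067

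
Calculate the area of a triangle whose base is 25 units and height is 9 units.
Area = (1/2) * base * height
Area = (1/2) * 25 * 9
Area = 112.50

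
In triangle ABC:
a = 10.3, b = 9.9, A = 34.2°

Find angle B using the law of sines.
sin(B)/b = sin(A)/a
sin(B) = b·sin(A)/a = 9.9·sin(34.2°)/10.3 = 0.540255
B = arcsin(0.540255) = 32.7°  (b ≤ a, so B ≤ A and the acute solution is unique)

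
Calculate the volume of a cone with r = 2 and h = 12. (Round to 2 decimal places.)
Volume = (1/3) * pi * r² * h
Volume = (1/3) * pi * 2² * 12
Volume = (1/3) * pi * 4 * 12
Volume = (1/3) * pi * 48
Volume = 50.27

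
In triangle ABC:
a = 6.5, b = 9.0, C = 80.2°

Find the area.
Using A = ½ab·sin(C):
A = ½·6.5·9.0·sin(80.2°) = ½·58.5·0.985408 = 28.82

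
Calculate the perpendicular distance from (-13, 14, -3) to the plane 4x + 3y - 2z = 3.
d = |4(-13) + 3(14) + (-2)(-3) - (3)| / √(4² + 3² + (-2)²) = 7/√29 = 1.3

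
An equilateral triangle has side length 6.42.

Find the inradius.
For an equilateral triangle, r = s/(2√3) where s is the side.
r = 6.42/(2√3) = 6.42/3.464102 = 1.853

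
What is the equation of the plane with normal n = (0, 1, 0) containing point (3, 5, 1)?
d = n·P = (0)(3) + (1)(5) + (0)(1) = 5
Plane: y = 5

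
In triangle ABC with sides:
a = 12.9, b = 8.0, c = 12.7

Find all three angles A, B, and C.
By the law of cosines:
cos(A) = (b² + c² - a²)/(2bc) = 0.289764  →  A = 73.16°
cos(B) = (a² + c² - b²)/(2ac) = 0.804798  →  B = 36.41°
cos(C) = (a² + b² - c²)/(2ab) = 0.334884  →  C = 70.43°
Check: A + B + C = 180.0° ✓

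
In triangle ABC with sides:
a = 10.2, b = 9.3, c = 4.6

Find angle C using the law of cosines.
cos(C) = (a² + b² - c²)/(2ab)
cos(C) = (10.2² + 9.3² - 4.6²)/(2·10.2·9.3) = 169.37/189.72 = 0.892737
C = arccos(0.892737) = 26.78°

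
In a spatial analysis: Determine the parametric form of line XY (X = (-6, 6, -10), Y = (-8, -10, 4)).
Direction vector d = Y - X = (-2, -16, 14)
x = -6 - 2t, y = 6 - 16t, z = -10 + 14t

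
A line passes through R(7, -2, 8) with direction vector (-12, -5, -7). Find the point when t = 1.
P(1) = (7 + (-12)(1), -2 + (-5)(1), 8 + (-7)(1)) = (-5, -7, 1)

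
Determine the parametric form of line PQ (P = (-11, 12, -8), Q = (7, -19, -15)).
Direction vector d = Q - P = (18, -31, -7)
x = -11 + 18t, y = 12 - 31t, z = -8 - 7t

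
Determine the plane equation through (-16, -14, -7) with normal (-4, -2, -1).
d = n·P = (-4)(-16) + (-2)(-14) + (-1)(-7) = 99
Plane: -4x - 2y - z = 99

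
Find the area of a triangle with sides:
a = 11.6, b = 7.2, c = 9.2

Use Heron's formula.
s = (a+b+c)/2 = (11.6+7.2+9.2)/2 = 14
A = √(s(s-a)(s-b)(s-c)) = √(14·2.4·6.8·4.8)
A = √1096.7 = 33.12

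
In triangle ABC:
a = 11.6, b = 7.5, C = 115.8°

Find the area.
Using A = ½ab·sin(C):
A = ½·11.6·7.5·sin(115.8°) = ½·87·0.900319 = 39.16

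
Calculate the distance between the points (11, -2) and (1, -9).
Using the distance formula: d = sqrt((x₂-x₁)² + (y₂-y₁)²)
dx = 1 - 11 = -10
dy = (-9) - (-2) = -7
d = sqrt((-10)² + (-7)²) = sqrt(100 + 49) = sqrt(149) = 12.21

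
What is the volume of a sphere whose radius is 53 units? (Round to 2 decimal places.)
Volume = (4/3) * pi * r³
Volume = (4/3) * pi * 53³
Volume = (4/3) * pi * 148877
Volume = 623614.52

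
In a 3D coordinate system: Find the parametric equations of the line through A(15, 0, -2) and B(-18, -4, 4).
Direction vector d = B - A = (-33, -4, 6)
x = 15 - 33t, y = 0 - 4t, z = -2 + 6t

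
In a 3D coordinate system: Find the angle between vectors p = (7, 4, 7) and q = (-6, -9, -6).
p·q = -120, |p|² = 114, |q|² = 153
cos θ = -120/√17442 ≈ -0.9086
θ ≈ 155.3°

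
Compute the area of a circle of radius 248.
Area = pi * r²
Area = pi * 248²
Area = pi * 61504
Area = 193220.51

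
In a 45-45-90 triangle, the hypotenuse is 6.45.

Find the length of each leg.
In a 45-45-90 triangle, hypotenuse = leg·√2  →  leg = hypotenuse/√2
leg = 6.45/√2 = 4.561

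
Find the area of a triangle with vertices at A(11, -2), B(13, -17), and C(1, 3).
Using the coordinate formula: Area = (1/2)|x₁(y₂-y₃) + x₂(y₃-y₁) + x₃(y₁-y₂)|
Area = (1/2)|11((-17)-3) + 13(3-(-2)) + 1((-2)-(-17))|
Area = (1/2)|11*(-20) + 13*5 + 1*15|
Area = (1/2)|(-220) + 65 + 15|
Area = (1/2)*140 = 70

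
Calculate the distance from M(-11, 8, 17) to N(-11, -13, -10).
d = √[(0)² + (-21)² + (-27)²] = √1170 = 34.21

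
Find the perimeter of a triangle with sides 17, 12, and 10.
Perimeter = sum of all sides
Perimeter = 17 + 12 + 10
Perimeter = 39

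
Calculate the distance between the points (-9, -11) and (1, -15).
Using the distance formula: d = sqrt((x₂-x₁)² + (y₂-y₁)²)
dx = 1 - (-9) = 10
dy = (-15) - (-11) = -4
d = sqrt(10² + (-4)²) = sqrt(100 + 16) = sqrt(116) = 10.77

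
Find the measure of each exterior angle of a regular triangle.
Exterior angle of a regular n-gon = 360/n
Exterior angle = 360/3
Exterior angle = 120 degrees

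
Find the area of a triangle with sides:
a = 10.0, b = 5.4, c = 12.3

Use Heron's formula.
s = (a+b+c)/2 = (10.0+5.4+12.3)/2 = 13.85
A = √(s(s-a)(s-b)(s-c)) = √(13.85·3.85·8.45·1.55)
A = √698.391 = 26.43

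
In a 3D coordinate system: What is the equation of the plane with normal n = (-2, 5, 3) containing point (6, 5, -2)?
d = n·P = (-2)(6) + (5)(5) + (3)(-2) = 7
Plane: -2x + 5y + 3z = 7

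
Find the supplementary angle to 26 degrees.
Supplementary angles sum to 180 degrees.
Other angle = 180 - 26
Other angle = 154 degrees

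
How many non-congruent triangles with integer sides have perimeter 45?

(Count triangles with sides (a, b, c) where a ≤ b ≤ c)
With a ≤ b ≤ c and a + b + c = 45, the triangle inequality a + b > c gives c < 45/2, so c ≤ 22.
Iterate a from 1 to ⌊p/3⌋ = 15; for each a, b ranges from a to ⌊(p−a)/2⌋ with c = p − a − b, keeping only c ≥ b.
Triples: (1, 22, 22), (2, 21, 22), (3, 20, 22), …
Count = 48 triangles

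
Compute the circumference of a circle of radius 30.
Circumference = 2 * pi * r
Circumference = 2 * pi * 30
Circumference = 188.50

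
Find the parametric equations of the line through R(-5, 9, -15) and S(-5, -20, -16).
Direction vector d = S - R = (0, -29, -1)
x = -5, y = 9 - 29t, z = -15 - t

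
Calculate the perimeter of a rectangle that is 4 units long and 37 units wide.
Perimeter = 2 * (length + width)
Perimeter = 2 * (4 + 37)
Perimeter = 2 * 41
Perimeter = 82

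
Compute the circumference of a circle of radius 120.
Circumference = 2 * pi * r
Circumference = 2 * pi * 120
Circumference = 753.98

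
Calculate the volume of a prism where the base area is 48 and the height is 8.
Volume = base area * height
Volume = 48 * 8
Volume = 384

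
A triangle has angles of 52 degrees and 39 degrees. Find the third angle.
Sum of angles in a triangle = 180 degrees
Third angle = 180 - 52 - 39
Third angle = 89 degrees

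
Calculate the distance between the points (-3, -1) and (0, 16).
Using the distance formula: d = sqrt((x₂-x₁)² + (y₂-y₁)²)
dx = 0 - (-3) = 3
dy = 16 - (-1) = 17
d = sqrt(3² + 17²) = sqrt(9 + 289) = sqrt(298) = 17.26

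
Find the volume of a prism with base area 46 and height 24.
Volume = base area * height
Volume = 46 * 24
Volume = 1104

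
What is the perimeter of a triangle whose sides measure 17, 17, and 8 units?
Perimeter = sum of all sides
Perimeter = 17 + 17 + 8
Perimeter = 42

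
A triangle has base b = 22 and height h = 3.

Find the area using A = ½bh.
A = ½·22·3 = 33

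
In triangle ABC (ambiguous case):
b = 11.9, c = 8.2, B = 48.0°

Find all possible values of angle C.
sin(C)/c = sin(B)/b  →  sin(C) = c·sin(B)/b = 8.2·sin(48.0°)/11.9 = 0.512083
C₁ = arcsin(0.512083) = 30.8°,  C₂ = 180° - C₁ = 149.2°
Check C₂: A = 180° - 48.0° - 149.2° = -17.2° ≤ 0, rejected
C = 30.8° (one solution)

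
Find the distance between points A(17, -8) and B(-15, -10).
Using the distance formula: d = sqrt((x₂-x₁)² + (y₂-y₁)²)
dx = (-15) - 17 = -32
dy = (-10) - (-8) = -2
d = sqrt((-32)² + (-2)²) = sqrt(1024 + 4) = sqrt(1028) = 32.06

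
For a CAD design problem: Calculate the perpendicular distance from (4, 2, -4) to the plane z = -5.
d = |0(4) + 0(2) + 1(-4) - (-5)| / √(0² + 0² + 1²) = 1/√1 = 1.0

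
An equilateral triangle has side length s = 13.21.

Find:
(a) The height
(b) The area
(a) Height h = s·√3/2 = 13.21·√3/2 = 11.44
(b) Area = (√3/4)·s² = (√3/4)·13.21² = (√3/4)·174.504 = 75.56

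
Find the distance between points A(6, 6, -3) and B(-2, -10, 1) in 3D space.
d = √[(-8)² + (-16)² + (4)²] = √336 = 18.33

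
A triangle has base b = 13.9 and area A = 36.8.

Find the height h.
A = ½bh  →  h = 2A/b
h = 2·36.8/13.9 = 5.295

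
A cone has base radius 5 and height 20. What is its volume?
Volume = (1/3) * pi * r² * h
Volume = (1/3) * pi * 5² * 20
Volume = (1/3) * pi * 25 * 20
Volume = (1/3) * pi * 500
Volume = 523.60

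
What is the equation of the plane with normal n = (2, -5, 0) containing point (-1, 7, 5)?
d = n·P = (2)(-1) + (-5)(7) + (0)(5) = -37
Plane: 2x - 5y = -37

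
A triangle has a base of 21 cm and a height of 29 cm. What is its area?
Area = (1/2) * base * height
Area = (1/2) * 21 * 29
Area = 304.50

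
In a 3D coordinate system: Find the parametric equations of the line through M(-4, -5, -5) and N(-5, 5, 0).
Direction vector d = N - M = (-1, 10, 5)
x = -4 - t, y = -5 + 10t, z = -5 + 5t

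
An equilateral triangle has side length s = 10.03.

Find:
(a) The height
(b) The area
(a) Height h = s·√3/2 = 10.03·√3/2 = 8.686
(b) Area = (√3/4)·s² = (√3/4)·10.03² = (√3/4)·100.601 = 43.56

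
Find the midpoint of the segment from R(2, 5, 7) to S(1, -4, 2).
Midpoint = ((2+1)/2, (5-4)/2, (7+2)/2) = (1.5, 0.5, 4.5)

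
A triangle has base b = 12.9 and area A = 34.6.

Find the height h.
A = ½bh  →  h = 2A/b
h = 2·34.6/12.9 = 5.364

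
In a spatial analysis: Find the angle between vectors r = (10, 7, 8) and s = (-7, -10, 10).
r·s = -60, |r|² = 213, |s|² = 249
cos θ = -60/√53037 ≈ -0.2605
θ ≈ 105.1°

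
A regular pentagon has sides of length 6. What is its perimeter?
Perimeter = number of sides * side length
Perimeter = 5 * 6
Perimeter = 30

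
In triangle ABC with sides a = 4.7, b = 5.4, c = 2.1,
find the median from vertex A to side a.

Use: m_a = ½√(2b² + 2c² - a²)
m_a = ½√(2·5.4² + 2·2.1² - 4.7²)
m_a = ½√(58.32 + 8.82 - 22.09) = ½√45.05 = 3.356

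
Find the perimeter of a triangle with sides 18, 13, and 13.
Perimeter = sum of all sides
Perimeter = 18 + 13 + 13
Perimeter = 44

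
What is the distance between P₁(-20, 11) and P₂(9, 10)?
Using the distance formula: d = sqrt((x₂-x₁)² + (y₂-y₁)²)
dx = 9 - (-20) = 29
dy = 10 - 11 = -1
d = sqrt(29² + (-1)²) = sqrt(841 + 1) = sqrt(842) = 29.02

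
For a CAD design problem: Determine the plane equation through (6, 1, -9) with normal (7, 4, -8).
d = n·P = (7)(6) + (4)(1) + (-8)(-9) = 118
Plane: 7x + 4y - 8z = 118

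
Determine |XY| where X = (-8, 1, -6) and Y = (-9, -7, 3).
d = √[(-1)² + (-8)² + (9)²] = √146 = 12.08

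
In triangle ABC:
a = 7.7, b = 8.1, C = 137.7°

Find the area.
Using A = ½ab·sin(C):
A = ½·7.7·8.1·sin(137.7°) = ½·62.37·0.673013 = 20.99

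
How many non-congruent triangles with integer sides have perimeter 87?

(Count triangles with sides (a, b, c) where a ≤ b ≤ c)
With a ≤ b ≤ c and a + b + c = 87, the triangle inequality a + b > c gives c < 87/2, so c ≤ 43.
Iterate a from 1 to ⌊p/3⌋ = 29; for each a, b ranges from a to ⌊(p−a)/2⌋ with c = p − a − b, keeping only c ≥ b.
Triples: (1, 43, 43), (2, 42, 43), (3, 41, 43), …
Count = 169 triangles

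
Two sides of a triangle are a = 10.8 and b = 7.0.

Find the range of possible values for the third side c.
By the triangle inequality: |a - b| < c < a + b
|10.8 - 7.0| < c < 10.8 + 7.0
3.8 < c < 17.8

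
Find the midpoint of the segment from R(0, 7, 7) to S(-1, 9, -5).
Midpoint = ((0-1)/2, (7+9)/2, (7-5)/2) = (-0.5, 8, 1)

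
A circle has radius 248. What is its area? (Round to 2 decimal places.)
Area = pi * r²
Area = pi * 248²
Area = pi * 61504
Area = 193220.51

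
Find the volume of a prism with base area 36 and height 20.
Volume = base area * height
Volume = 36 * 20
Volume = 720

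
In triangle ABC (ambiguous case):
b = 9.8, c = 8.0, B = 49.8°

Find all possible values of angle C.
sin(C)/c = sin(B)/b  →  sin(C) = c·sin(B)/b = 8.0·sin(49.8°)/9.8 = 0.623507
C₁ = arcsin(0.623507) = 38.57°,  C₂ = 180° - C₁ = 141.43°
Check C₂: A = 180° - 49.8° - 141.43° = -11.23° ≤ 0, rejected
C = 38.57° (one solution)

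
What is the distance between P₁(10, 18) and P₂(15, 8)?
Using the distance formula: d = sqrt((x₂-x₁)² + (y₂-y₁)²)
dx = 15 - 10 = 5
dy = 8 - 18 = -10
d = sqrt(5² + (-10)²) = sqrt(25 + 100) = sqrt(125) = 11.18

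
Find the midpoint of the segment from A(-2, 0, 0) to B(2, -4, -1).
Midpoint = ((-2+2)/2, (0-4)/2, (0-1)/2) = (0, -2, -0.5)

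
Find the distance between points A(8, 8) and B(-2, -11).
Using the distance formula: d = sqrt((x₂-x₁)² + (y₂-y₁)²)
dx = (-2) - 8 = -10
dy = (-11) - 8 = -19
d = sqrt((-10)² + (-19)²) = sqrt(100 + 361) = sqrt(461) = 21.47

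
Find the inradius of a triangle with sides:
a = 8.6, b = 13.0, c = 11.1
s = (a+b+c)/2 = (8.6+13.0+11.1)/2 = 16.35
Area = √(s(s-a)(s-b)(s-c)) = √(16.35·7.75·3.35·5.25) = 47.2076
r = Area/s = 47.2076/16.35 = 2.887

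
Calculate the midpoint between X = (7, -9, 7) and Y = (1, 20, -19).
Midpoint = ((7+1)/2, (-9+20)/2, (7-19)/2) = (4, 5.5, -6)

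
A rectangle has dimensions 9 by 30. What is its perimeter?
Perimeter = 2 * (length + width)
Perimeter = 2 * (9 + 30)
Perimeter = 2 * 39
Perimeter = 78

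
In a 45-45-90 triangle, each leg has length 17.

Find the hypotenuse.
Hypotenuse = 17√2 = 24.04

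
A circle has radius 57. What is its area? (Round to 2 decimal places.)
Area = pi * r²
Area = pi * 57²
Area = pi * 3249
Area = 10207.03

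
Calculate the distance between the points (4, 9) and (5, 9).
Using the distance formula: d = sqrt((x₂-x₁)² + (y₂-y₁)²)
dx = 5 - 4 = 1
dy = 9 - 9 = 0
d = sqrt(1² + 0²) = sqrt(1 + 0) = sqrt(1) = 1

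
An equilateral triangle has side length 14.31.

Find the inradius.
For an equilateral triangle, r = s/(2√3) where s is the side.
r = 14.31/(2√3) = 14.31/3.464102 = 4.131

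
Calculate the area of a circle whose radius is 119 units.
Area = pi * r²
Area = pi * 119²
Area = pi * 14161
Area = 44488.09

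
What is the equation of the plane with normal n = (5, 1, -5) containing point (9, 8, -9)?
d = n·P = (5)(9) + (1)(8) + (-5)(-9) = 98
Plane: 5x + y - 5z = 98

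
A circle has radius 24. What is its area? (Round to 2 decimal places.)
Area = pi * r²
Area = pi * 24²
Area = pi * 576
Area = 1809.56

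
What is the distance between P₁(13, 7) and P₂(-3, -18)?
Using the distance formula: d = sqrt((x₂-x₁)² + (y₂-y₁)²)
dx = (-3) - 13 = -16
dy = (-18) - 7 = -25
d = sqrt((-16)² + (-25)²) = sqrt(256 + 625) = sqrt(881) = 29.68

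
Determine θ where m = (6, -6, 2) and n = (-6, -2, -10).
m·n = -44, |m|² = 76, |n|² = 140
cos θ = -44/√10640 ≈ -0.4266
θ ≈ 115.2°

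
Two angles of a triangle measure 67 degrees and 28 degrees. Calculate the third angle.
Sum of angles in a triangle = 180 degrees
Third angle = 180 - 67 - 28
Third angle = 85 degrees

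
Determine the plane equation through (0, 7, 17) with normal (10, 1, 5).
d = n·P = (10)(0) + (1)(7) + (5)(17) = 92
Plane: 10x + y + 5z = 92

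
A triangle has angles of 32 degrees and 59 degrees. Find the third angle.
Sum of angles in a triangle = 180 degrees
Third angle = 180 - 32 - 59
Third angle = 89 degrees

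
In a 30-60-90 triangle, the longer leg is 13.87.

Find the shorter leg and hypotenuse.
In a 30-60-90 triangle, sides are in ratio 1 : √3 : 2.
Long leg = short leg·√3  →  short leg = 13.87/√3 = 8.008
Hypotenuse = 2·(short leg) = 2·13.87/√3 = 16.02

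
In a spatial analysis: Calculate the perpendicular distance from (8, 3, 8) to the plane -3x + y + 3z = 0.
d = |(-3)(8) + 1(3) + 3(8) - (0)| / √((-3)² + 1² + 3²) = 3/√19 = 0.6882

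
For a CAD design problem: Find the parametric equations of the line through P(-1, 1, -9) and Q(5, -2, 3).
Direction vector d = Q - P = (6, -3, 12)
x = -1 + 6t, y = 1 - 3t, z = -9 + 12t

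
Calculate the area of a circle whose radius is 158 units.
Area = pi * r²
Area = pi * 158²
Area = pi * 24964
Area = 78426.72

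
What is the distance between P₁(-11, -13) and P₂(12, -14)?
Using the distance formula: d = sqrt((x₂-x₁)² + (y₂-y₁)²)
dx = 12 - (-11) = 23
dy = (-14) - (-13) = -1
d = sqrt(23² + (-1)²) = sqrt(529 + 1) = sqrt(530) = 23.02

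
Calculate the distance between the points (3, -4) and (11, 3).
Using the distance formula: d = sqrt((x₂-x₁)² + (y₂-y₁)²)
dx = 11 - 3 = 8
dy = 3 - (-4) = 7
d = sqrt(8² + 7²) = sqrt(64 + 49) = sqrt(113) = 10.63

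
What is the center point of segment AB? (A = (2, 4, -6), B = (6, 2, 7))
Midpoint = ((2+6)/2, (4+2)/2, (-6+7)/2) = (4, 3, 0.5)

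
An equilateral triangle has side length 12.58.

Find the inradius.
For an equilateral triangle, r = s/(2√3) where s is the side.
r = 12.58/(2√3) = 12.58/3.464102 = 3.632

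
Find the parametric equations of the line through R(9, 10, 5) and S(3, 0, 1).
Direction vector d = S - R = (-6, -10, -4)
x = 9 - 6t, y = 10 - 10t, z = 5 - 4t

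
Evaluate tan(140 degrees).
tan(140 degrees) = -0.8391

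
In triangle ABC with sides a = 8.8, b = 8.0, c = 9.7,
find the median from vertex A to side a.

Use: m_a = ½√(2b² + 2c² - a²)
m_a = ½√(2·8.0² + 2·9.7² - 8.8²)
m_a = ½√(128 + 188.18 - 77.44) = ½√238.74 = 7.726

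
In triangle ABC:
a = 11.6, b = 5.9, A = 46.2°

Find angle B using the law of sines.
sin(B)/b = sin(A)/a
sin(B) = b·sin(A)/a = 5.9·sin(46.2°)/11.6 = 0.367102
B = arcsin(0.367102) = 21.54°  (b ≤ a, so B ≤ A and the acute solution is unique)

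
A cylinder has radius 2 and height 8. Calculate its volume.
Volume = pi * r² * h
Volume = pi * 2² * 8
Volume = pi * 4 * 8
Volume = pi * 32
Volume = 100.53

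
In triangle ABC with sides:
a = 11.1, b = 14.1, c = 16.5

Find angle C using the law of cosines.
cos(C) = (a² + b² - c²)/(2ab)
cos(C) = (11.1² + 14.1² - 16.5²)/(2·11.1·14.1) = 49.77/313.02 = 0.158999
C = arccos(0.158999) = 80.85°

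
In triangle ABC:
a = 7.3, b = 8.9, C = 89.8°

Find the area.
Using A = ½ab·sin(C):
A = ½·7.3·8.9·sin(89.8°) = ½·64.97·0.999994 = 32.48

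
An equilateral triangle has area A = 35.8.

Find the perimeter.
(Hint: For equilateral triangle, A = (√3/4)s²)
A = (√3/4)s²  →  s² = 4A/√3 = 4·35.8/√3 = 82.6766
s = 9.09267
Perimeter = 3s = 27.28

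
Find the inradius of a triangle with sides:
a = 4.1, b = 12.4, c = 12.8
s = (a+b+c)/2 = (4.1+12.4+12.8)/2 = 14.65
Area = √(s(s-a)(s-b)(s-c)) = √(14.65·10.55·2.25·1.85) = 25.3643
r = Area/s = 25.3643/14.65 = 1.731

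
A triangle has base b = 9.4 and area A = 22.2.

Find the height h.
A = ½bh  →  h = 2A/b
h = 2·22.2/9.4 = 4.723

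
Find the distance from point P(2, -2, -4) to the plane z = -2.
d = |0(2) + 0(-2) + 1(-4) - (-2)| / √(0² + 0² + 1²) = 2/√1 = 2.0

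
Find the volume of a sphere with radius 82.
Volume = (4/3) * pi * r³
Volume = (4/3) * pi * 82³
Volume = (4/3) * pi * 551368
Volume = 2309564.88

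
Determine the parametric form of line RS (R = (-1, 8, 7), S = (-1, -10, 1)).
Direction vector d = S - R = (0, -18, -6)
x = -1, y = 8 - 18t, z = 7 - 6t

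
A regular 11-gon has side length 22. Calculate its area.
For a regular 11-gon with side length s = 22:
Apothem a = s / (2*tan(pi/11)) = 22 / (2*tan(pi/11)) ≈ 37.4626
Perimeter P = 11 * 22 = 242
Area = (1/2) * P * a = (1/2) * 242 * 37.4626 = 4532.97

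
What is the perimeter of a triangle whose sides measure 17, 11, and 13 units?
Perimeter = sum of all sides
Perimeter = 17 + 11 + 13
Perimeter = 41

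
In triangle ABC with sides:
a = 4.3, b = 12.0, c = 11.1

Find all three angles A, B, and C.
By the law of cosines:
cos(A) = (b² + c² - a²)/(2bc) = 0.933634  →  A = 20.99°
cos(B) = (a² + c² - b²)/(2ac) = -0.024094  →  B = 91.38°
cos(C) = (a² + b² - c²)/(2ab) = 0.380620  →  C = 67.63°
Check: A + B + C = 180.0° ✓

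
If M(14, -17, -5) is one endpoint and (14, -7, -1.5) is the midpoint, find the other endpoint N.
N = (2×14 - 14, 2×(-7) - (-17), 2×(-1.5) - (-5)) = (14, 3, 2)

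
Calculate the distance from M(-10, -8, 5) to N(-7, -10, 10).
d = √[(3)² + (-2)² + (5)²] = √38 = 6.164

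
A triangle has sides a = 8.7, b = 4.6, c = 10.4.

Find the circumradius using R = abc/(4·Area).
s = (a+b+c)/2 = 11.85
Area = √(s(s-a)(s-b)(s-c)) = √(11.85·3.15·7.25·1.45) = 19.8092
R = abc/(4·Area) = (8.7·4.6·10.4)/(4·19.8092) = 416.208/79.2368 = 5.253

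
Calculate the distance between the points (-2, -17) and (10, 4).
Using the distance formula: d = sqrt((x₂-x₁)² + (y₂-y₁)²)
dx = 10 - (-2) = 12
dy = 4 - (-17) = 21
d = sqrt(12² + 21²) = sqrt(144 + 441) = sqrt(585) = 24.19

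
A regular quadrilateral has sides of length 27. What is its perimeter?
Perimeter = number of sides * side length
Perimeter = 4 * 27
Perimeter = 108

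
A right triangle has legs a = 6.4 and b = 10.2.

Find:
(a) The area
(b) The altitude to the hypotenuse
(a) Area = ½ab = ½·6.4·10.2 = 32.64
(b) Hypotenuse c = √(6.4² + 10.2²) = √145 = 12.0416
    Area = ½·c·h_c  →  h_c = 2·Area/c = 2·32.64/12.0416 = 5.421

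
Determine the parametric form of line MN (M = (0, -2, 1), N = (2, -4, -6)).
Direction vector d = N - M = (2, -2, -7)
x = 0 + 2t, y = -2 - 2t, z = 1 - 7t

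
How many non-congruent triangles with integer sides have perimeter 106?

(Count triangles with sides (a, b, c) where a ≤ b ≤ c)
With a ≤ b ≤ c and a + b + c = 106, the triangle inequality a + b > c gives c < 106/2, so c ≤ 52.
Iterate a from 1 to ⌊p/3⌋ = 35; for each a, b ranges from a to ⌊(p−a)/2⌋ with c = p − a − b, keeping only c ≥ b.
Triples: (2, 52, 52), (3, 51, 52), (4, 50, 52), …
Count = 234 triangles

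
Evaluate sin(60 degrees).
sin(60 degrees) = sqrt(3)/2
Decimal approximation: 0.866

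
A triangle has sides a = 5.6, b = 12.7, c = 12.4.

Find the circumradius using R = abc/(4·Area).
s = (a+b+c)/2 = 15.35
Area = √(s(s-a)(s-b)(s-c)) = √(15.35·9.75·2.65·2.95) = 34.2051
R = abc/(4·Area) = (5.6·12.7·12.4)/(4·34.2051) = 881.888/136.8204 = 6.446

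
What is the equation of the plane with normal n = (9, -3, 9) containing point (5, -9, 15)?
d = n·P = (9)(5) + (-3)(-9) + (9)(15) = 207
Plane: 9x - 3y + 9z = 207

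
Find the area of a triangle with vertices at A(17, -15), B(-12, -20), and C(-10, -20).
Using the coordinate formula: Area = (1/2)|x₁(y₂-y₃) + x₂(y₃-y₁) + x₃(y₁-y₂)|
Area = (1/2)|17((-20)-(-20)) + (-12)((-20)-(-15)) + (-10)((-15)-(-20))|
Area = (1/2)|17*0 + (-12)*(-5) + (-10)*5|
Area = (1/2)|0 + 60 + (-50)|
Area = (1/2)*10 = 5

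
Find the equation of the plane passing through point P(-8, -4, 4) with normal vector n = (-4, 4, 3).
d = n·P = (-4)(-8) + (4)(-4) + (3)(4) = 28
Plane: -4x + 4y + 3z = 28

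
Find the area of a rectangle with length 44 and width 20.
Area = length * width
Area = 44 * 20
Area = 880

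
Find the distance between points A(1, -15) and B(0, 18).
Using the distance formula: d = sqrt((x₂-x₁)² + (y₂-y₁)²)
dx = 0 - 1 = -1
dy = 18 - (-15) = 33
d = sqrt((-1)² + 33²) = sqrt(1 + 1089) = sqrt(1090) = 33.02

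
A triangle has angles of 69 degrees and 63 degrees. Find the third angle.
Sum of angles in a triangle = 180 degrees
Third angle = 180 - 69 - 63
Third angle = 48 degrees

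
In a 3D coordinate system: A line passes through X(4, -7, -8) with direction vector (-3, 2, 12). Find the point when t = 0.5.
P(0.5) = (4 + (-3)(0.5), -7 + 2(0.5), -8 + 12(0.5)) = (2.5, -6, -2)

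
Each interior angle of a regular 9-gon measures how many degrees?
Interior angle of a regular n-gon = (n-2)*180/n
Interior angle = (9-2)*180/9
Interior angle = 7*180/9
Interior angle = 1260/9
Interior angle = 140 degrees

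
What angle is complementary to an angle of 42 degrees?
Complementary angles sum to 90 degrees.
Other angle = 90 - 42
Other angle = 48 degrees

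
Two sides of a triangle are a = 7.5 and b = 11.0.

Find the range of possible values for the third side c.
By the triangle inequality: |a - b| < c < a + b
|7.5 - 11.0| < c < 7.5 + 11.0
3.5 < c < 18.5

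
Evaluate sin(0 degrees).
sin(0 degrees) = 0
Decimal approximation: 0.0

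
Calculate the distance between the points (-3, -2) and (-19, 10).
Using the distance formula: d = sqrt((x₂-x₁)² + (y₂-y₁)²)
dx = (-19) - (-3) = -16
dy = 10 - (-2) = 12
d = sqrt((-16)² + 12²) = sqrt(256 + 144) = sqrt(400) = 20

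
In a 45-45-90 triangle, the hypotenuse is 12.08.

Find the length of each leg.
In a 45-45-90 triangle, hypotenuse = leg·√2  →  leg = hypotenuse/√2
leg = 12.08/√2 = 8.542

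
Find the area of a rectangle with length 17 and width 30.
Area = length * width
Area = 17 * 30
Area = 510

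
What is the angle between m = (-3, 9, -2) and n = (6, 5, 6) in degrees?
m·n = 15, |m|² = 94, |n|² = 97
cos θ = 15/√9118 ≈ 0.1571
θ ≈ 80.96°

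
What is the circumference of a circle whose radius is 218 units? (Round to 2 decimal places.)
Circumference = 2 * pi * r
Circumference = 2 * pi * 218
Circumference = 1369.73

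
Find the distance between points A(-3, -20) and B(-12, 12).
Using the distance formula: d = sqrt((x₂-x₁)² + (y₂-y₁)²)
dx = (-12) - (-3) = -9
dy = 12 - (-20) = 32
d = sqrt((-9)² + 32²) = sqrt(81 + 1024) = sqrt(1105) = 33.24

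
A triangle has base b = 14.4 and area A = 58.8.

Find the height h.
A = ½bh  →  h = 2A/b
h = 2·58.8/14.4 = 8.167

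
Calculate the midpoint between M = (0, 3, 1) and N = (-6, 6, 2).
Midpoint = ((0-6)/2, (3+6)/2, (1+2)/2) = (-3, 4.5, 1.5)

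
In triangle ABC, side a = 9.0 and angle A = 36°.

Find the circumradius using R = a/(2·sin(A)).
R = a/(2·sin(A)) = 9.0/(2·sin(36°))
R = 9.0/(2·0.587785) = 9.0/1.175571 = 7.656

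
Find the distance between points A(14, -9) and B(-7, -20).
Using the distance formula: d = sqrt((x₂-x₁)² + (y₂-y₁)²)
dx = (-7) - 14 = -21
dy = (-20) - (-9) = -11
d = sqrt((-21)² + (-11)²) = sqrt(441 + 121) = sqrt(562) = 23.71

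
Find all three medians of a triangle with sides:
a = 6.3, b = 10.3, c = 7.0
Using m_x = ½√(2y² + 2z² - x²):
m_a = ½√(2·10.3² + 2·7.0² - 6.3²) = ½√270.49 = 8.223
m_b = ½√(2·6.3² + 2·7.0² - 10.3²) = ½√71.29 = 4.222
m_c = ½√(2·6.3² + 2·10.3² - 7.0²) = ½√242.56 = 7.787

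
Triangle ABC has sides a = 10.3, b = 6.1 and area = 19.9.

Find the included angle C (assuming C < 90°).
Area = ½ab·sin(C)  →  sin(C) = 2·Area/(ab)
sin(C) = 2·19.9/(10.3·6.1) = 0.633455
C = arcsin(0.633455) = 39.31°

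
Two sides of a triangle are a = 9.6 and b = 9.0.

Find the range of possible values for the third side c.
By the triangle inequality: |a - b| < c < a + b
|9.6 - 9.0| < c < 9.6 + 9.0
0.6 < c < 18.6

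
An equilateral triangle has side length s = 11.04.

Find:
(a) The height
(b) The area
(a) Height h = s·√3/2 = 11.04·√3/2 = 9.561
(b) Area = (√3/4)·s² = (√3/4)·11.04² = (√3/4)·121.882 = 52.78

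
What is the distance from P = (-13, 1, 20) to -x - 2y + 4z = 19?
d = |(-1)(-13) + (-2)(1) + 4(20) - (19)| / √((-1)² + (-2)² + 4²) = 72/√21 = 15.71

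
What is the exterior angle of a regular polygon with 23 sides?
Exterior angle of a regular n-gon = 360/n
Exterior angle = 360/23
Exterior angle = 15.65 degrees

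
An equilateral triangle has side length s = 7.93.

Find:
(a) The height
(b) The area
(a) Height h = s·√3/2 = 7.93·√3/2 = 6.868
(b) Area = (√3/4)·s² = (√3/4)·7.93² = (√3/4)·62.8849 = 27.23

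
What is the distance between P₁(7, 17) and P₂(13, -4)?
Using the distance formula: d = sqrt((x₂-x₁)² + (y₂-y₁)²)
dx = 13 - 7 = 6
dy = (-4) - 17 = -21
d = sqrt(6² + (-21)²) = sqrt(36 + 441) = sqrt(477) = 21.84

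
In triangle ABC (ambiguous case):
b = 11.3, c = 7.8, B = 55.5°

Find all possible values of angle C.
sin(C)/c = sin(B)/b  →  sin(C) = c·sin(B)/b = 7.8·sin(55.5°)/11.3 = 0.568866
C₁ = arcsin(0.568866) = 34.67°,  C₂ = 180° - C₁ = 145.33°
Check C₂: A = 180° - 55.5° - 145.33° = -20.83° ≤ 0, rejected
C = 34.67° (one solution)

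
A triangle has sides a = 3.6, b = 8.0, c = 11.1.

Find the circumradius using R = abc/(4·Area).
s = (a+b+c)/2 = 11.35
Area = √(s(s-a)(s-b)(s-c)) = √(11.35·7.75·3.35·0.25) = 8.58304
R = abc/(4·Area) = (3.6·8.0·11.1)/(4·8.58304) = 319.68/34.33216 = 9.311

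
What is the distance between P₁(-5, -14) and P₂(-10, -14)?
Using the distance formula: d = sqrt((x₂-x₁)² + (y₂-y₁)²)
dx = (-10) - (-5) = -5
dy = (-14) - (-14) = 0
d = sqrt((-5)² + 0²) = sqrt(25 + 0) = sqrt(25) = 5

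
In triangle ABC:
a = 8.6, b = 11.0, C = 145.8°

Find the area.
Using A = ½ab·sin(C):
A = ½·8.6·11.0·sin(145.8°) = ½·94.6·0.562083 = 26.59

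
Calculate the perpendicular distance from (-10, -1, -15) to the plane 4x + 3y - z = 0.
d = |4(-10) + 3(-1) + (-1)(-15) - (0)| / √(4² + 3² + (-1)²) = 28/√26 = 5.491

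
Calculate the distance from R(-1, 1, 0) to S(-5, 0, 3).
d = √[(-4)² + (-1)² + (3)²] = √26 = 5.099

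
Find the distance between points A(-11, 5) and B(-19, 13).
Using the distance formula: d = sqrt((x₂-x₁)² + (y₂-y₁)²)
dx = (-19) - (-11) = -8
dy = 13 - 5 = 8
d = sqrt((-8)² + 8²) = sqrt(64 + 64) = sqrt(128) = 11.31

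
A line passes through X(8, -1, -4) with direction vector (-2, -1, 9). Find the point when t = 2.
P(2) = (8 + (-2)(2), -1 + (-1)(2), -4 + 9(2)) = (4, -3, 14)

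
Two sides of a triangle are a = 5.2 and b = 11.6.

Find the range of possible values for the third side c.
By the triangle inequality: |a - b| < c < a + b
|5.2 - 11.6| < c < 5.2 + 11.6
6.4 < c < 16.8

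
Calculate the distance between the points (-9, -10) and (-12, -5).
Using the distance formula: d = sqrt((x₂-x₁)² + (y₂-y₁)²)
dx = (-12) - (-9) = -3
dy = (-5) - (-10) = 5
d = sqrt((-3)² + 5²) = sqrt(9 + 25) = sqrt(34) = 5.83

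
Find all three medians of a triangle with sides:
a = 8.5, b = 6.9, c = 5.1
Using m_x = ½√(2y² + 2z² - x²):
m_a = ½√(2·6.9² + 2·5.1² - 8.5²) = ½√74.99 = 4.33
m_b = ½√(2·8.5² + 2·5.1² - 6.9²) = ½√148.91 = 6.101
m_c = ½√(2·8.5² + 2·6.9² - 5.1²) = ½√213.71 = 7.309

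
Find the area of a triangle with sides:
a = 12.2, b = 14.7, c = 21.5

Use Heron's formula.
s = (a+b+c)/2 = (12.2+14.7+21.5)/2 = 24.2
A = √(s(s-a)(s-b)(s-c)) = √(24.2·12·9.5·2.7)
A = √7448.76 = 86.31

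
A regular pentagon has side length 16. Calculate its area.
For a regular 5-gon with side length s = 16:
Apothem a = s / (2*tan(pi/5)) = 16 / (2*tan(pi/5)) ≈ 11.0111
Perimeter P = 5 * 16 = 80
Area = (1/2) * P * a = (1/2) * 80 * 11.0111 = 440.44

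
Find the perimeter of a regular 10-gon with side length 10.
Perimeter = number of sides * side length
Perimeter = 10 * 10
Perimeter = 100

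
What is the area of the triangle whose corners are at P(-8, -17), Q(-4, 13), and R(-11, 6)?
Using the coordinate formula: Area = (1/2)|x₁(y₂-y₃) + x₂(y₃-y₁) + x₃(y₁-y₂)|
Area = (1/2)|(-8)(13-6) + (-4)(6-(-17)) + (-11)((-17)-13)|
Area = (1/2)|(-8)*7 + (-4)*23 + (-11)*(-30)|
Area = (1/2)|(-56) + (-92) + 330|
Area = (1/2)*182 = 91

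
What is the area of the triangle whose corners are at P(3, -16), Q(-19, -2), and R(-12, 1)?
Using the coordinate formula: Area = (1/2)|x₁(y₂-y₃) + x₂(y₃-y₁) + x₃(y₁-y₂)|
Area = (1/2)|3((-2)-1) + (-19)(1-(-16)) + (-12)((-16)-(-2))|
Area = (1/2)|3*(-3) + (-19)*17 + (-12)*(-14)|
Area = (1/2)|(-9) + (-323) + 168|
Area = (1/2)*164 = 82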